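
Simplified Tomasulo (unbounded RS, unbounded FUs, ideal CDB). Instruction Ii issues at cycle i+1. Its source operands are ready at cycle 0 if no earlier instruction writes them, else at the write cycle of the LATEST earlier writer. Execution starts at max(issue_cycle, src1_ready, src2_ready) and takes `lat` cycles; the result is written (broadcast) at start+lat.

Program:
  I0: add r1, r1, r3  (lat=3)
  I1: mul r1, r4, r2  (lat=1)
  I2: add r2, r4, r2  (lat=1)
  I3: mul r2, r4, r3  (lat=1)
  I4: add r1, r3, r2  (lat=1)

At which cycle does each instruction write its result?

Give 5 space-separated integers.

I0 add r1: issue@1 deps=(None,None) exec_start@1 write@4
I1 mul r1: issue@2 deps=(None,None) exec_start@2 write@3
I2 add r2: issue@3 deps=(None,None) exec_start@3 write@4
I3 mul r2: issue@4 deps=(None,None) exec_start@4 write@5
I4 add r1: issue@5 deps=(None,3) exec_start@5 write@6

Answer: 4 3 4 5 6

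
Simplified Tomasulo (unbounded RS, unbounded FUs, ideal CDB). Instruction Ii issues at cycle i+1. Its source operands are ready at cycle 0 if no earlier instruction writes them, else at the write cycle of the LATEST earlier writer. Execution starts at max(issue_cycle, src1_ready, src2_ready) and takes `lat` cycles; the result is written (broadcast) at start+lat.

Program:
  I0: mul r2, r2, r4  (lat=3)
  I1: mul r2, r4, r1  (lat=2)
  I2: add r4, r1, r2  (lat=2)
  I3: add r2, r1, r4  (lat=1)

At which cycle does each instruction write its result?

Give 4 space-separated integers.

Answer: 4 4 6 7

Derivation:
I0 mul r2: issue@1 deps=(None,None) exec_start@1 write@4
I1 mul r2: issue@2 deps=(None,None) exec_start@2 write@4
I2 add r4: issue@3 deps=(None,1) exec_start@4 write@6
I3 add r2: issue@4 deps=(None,2) exec_start@6 write@7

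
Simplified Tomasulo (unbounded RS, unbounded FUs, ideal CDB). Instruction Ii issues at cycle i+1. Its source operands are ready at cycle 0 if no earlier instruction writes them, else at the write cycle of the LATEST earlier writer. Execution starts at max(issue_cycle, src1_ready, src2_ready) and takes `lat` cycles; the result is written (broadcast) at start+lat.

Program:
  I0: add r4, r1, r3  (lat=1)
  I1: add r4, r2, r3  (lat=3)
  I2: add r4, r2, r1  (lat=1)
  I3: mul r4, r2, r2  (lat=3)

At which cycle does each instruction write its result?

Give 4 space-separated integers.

Answer: 2 5 4 7

Derivation:
I0 add r4: issue@1 deps=(None,None) exec_start@1 write@2
I1 add r4: issue@2 deps=(None,None) exec_start@2 write@5
I2 add r4: issue@3 deps=(None,None) exec_start@3 write@4
I3 mul r4: issue@4 deps=(None,None) exec_start@4 write@7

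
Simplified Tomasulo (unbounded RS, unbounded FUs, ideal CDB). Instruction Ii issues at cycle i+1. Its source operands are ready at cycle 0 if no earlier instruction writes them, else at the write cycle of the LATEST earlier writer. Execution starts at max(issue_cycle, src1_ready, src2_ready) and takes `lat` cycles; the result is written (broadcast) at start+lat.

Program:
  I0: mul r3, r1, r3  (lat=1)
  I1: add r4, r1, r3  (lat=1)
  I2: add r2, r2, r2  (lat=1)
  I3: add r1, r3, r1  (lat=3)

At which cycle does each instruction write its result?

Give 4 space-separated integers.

Answer: 2 3 4 7

Derivation:
I0 mul r3: issue@1 deps=(None,None) exec_start@1 write@2
I1 add r4: issue@2 deps=(None,0) exec_start@2 write@3
I2 add r2: issue@3 deps=(None,None) exec_start@3 write@4
I3 add r1: issue@4 deps=(0,None) exec_start@4 write@7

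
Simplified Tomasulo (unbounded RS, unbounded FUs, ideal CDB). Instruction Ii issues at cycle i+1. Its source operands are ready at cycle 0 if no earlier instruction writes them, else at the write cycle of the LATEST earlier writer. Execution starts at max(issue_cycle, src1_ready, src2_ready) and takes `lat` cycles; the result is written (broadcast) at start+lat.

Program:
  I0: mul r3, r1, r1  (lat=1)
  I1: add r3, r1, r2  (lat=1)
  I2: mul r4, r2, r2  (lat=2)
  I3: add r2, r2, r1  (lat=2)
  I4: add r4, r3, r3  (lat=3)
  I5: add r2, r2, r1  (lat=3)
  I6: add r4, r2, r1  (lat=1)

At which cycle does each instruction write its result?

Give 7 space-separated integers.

I0 mul r3: issue@1 deps=(None,None) exec_start@1 write@2
I1 add r3: issue@2 deps=(None,None) exec_start@2 write@3
I2 mul r4: issue@3 deps=(None,None) exec_start@3 write@5
I3 add r2: issue@4 deps=(None,None) exec_start@4 write@6
I4 add r4: issue@5 deps=(1,1) exec_start@5 write@8
I5 add r2: issue@6 deps=(3,None) exec_start@6 write@9
I6 add r4: issue@7 deps=(5,None) exec_start@9 write@10

Answer: 2 3 5 6 8 9 10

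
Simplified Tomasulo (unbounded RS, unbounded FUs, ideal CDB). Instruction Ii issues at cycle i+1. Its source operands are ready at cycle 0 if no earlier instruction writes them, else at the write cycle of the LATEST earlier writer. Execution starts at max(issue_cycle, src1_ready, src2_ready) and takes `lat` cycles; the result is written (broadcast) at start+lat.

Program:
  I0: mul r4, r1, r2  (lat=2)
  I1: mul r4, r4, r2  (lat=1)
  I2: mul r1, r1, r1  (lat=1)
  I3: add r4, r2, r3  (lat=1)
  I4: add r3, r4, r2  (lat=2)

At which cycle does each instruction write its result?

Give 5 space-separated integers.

I0 mul r4: issue@1 deps=(None,None) exec_start@1 write@3
I1 mul r4: issue@2 deps=(0,None) exec_start@3 write@4
I2 mul r1: issue@3 deps=(None,None) exec_start@3 write@4
I3 add r4: issue@4 deps=(None,None) exec_start@4 write@5
I4 add r3: issue@5 deps=(3,None) exec_start@5 write@7

Answer: 3 4 4 5 7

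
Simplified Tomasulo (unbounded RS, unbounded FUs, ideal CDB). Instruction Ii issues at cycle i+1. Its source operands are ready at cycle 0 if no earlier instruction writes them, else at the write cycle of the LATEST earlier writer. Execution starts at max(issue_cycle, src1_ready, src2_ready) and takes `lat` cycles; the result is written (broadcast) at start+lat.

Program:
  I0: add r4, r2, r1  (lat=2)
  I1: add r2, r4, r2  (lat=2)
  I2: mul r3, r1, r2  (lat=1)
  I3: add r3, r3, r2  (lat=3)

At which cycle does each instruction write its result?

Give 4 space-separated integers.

I0 add r4: issue@1 deps=(None,None) exec_start@1 write@3
I1 add r2: issue@2 deps=(0,None) exec_start@3 write@5
I2 mul r3: issue@3 deps=(None,1) exec_start@5 write@6
I3 add r3: issue@4 deps=(2,1) exec_start@6 write@9

Answer: 3 5 6 9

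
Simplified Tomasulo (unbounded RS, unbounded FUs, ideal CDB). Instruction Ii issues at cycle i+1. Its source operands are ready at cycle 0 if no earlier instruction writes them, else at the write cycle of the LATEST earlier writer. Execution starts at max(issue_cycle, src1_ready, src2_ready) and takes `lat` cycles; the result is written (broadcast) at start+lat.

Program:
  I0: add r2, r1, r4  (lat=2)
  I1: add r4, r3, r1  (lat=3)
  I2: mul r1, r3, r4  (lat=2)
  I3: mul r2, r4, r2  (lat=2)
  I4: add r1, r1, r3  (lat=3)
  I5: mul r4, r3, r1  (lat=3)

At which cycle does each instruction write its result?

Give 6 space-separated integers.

Answer: 3 5 7 7 10 13

Derivation:
I0 add r2: issue@1 deps=(None,None) exec_start@1 write@3
I1 add r4: issue@2 deps=(None,None) exec_start@2 write@5
I2 mul r1: issue@3 deps=(None,1) exec_start@5 write@7
I3 mul r2: issue@4 deps=(1,0) exec_start@5 write@7
I4 add r1: issue@5 deps=(2,None) exec_start@7 write@10
I5 mul r4: issue@6 deps=(None,4) exec_start@10 write@13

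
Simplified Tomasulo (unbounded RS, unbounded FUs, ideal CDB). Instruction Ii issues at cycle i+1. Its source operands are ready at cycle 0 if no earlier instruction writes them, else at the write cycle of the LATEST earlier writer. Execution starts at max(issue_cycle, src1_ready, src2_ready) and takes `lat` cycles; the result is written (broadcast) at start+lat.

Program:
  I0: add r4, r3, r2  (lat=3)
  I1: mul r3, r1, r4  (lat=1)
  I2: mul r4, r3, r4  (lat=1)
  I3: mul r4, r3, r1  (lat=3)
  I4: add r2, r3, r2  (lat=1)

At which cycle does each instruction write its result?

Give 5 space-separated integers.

Answer: 4 5 6 8 6

Derivation:
I0 add r4: issue@1 deps=(None,None) exec_start@1 write@4
I1 mul r3: issue@2 deps=(None,0) exec_start@4 write@5
I2 mul r4: issue@3 deps=(1,0) exec_start@5 write@6
I3 mul r4: issue@4 deps=(1,None) exec_start@5 write@8
I4 add r2: issue@5 deps=(1,None) exec_start@5 write@6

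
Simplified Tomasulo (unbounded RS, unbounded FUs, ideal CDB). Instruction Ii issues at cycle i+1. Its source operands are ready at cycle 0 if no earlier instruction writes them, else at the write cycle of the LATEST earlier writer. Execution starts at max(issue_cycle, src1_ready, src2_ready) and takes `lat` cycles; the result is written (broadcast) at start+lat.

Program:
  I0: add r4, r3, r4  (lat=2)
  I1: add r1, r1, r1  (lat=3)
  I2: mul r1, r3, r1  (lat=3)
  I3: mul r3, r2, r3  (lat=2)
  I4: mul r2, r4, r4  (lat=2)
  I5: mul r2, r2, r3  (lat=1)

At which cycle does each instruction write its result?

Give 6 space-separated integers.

Answer: 3 5 8 6 7 8

Derivation:
I0 add r4: issue@1 deps=(None,None) exec_start@1 write@3
I1 add r1: issue@2 deps=(None,None) exec_start@2 write@5
I2 mul r1: issue@3 deps=(None,1) exec_start@5 write@8
I3 mul r3: issue@4 deps=(None,None) exec_start@4 write@6
I4 mul r2: issue@5 deps=(0,0) exec_start@5 write@7
I5 mul r2: issue@6 deps=(4,3) exec_start@7 write@8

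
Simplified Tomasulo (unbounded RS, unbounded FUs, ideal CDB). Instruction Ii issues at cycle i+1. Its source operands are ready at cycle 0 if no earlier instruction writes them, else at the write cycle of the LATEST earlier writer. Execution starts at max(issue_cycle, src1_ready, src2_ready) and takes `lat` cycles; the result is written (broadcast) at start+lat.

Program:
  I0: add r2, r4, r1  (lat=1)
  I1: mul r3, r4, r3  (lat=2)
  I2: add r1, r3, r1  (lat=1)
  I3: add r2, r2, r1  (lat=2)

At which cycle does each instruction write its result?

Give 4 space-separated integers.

I0 add r2: issue@1 deps=(None,None) exec_start@1 write@2
I1 mul r3: issue@2 deps=(None,None) exec_start@2 write@4
I2 add r1: issue@3 deps=(1,None) exec_start@4 write@5
I3 add r2: issue@4 deps=(0,2) exec_start@5 write@7

Answer: 2 4 5 7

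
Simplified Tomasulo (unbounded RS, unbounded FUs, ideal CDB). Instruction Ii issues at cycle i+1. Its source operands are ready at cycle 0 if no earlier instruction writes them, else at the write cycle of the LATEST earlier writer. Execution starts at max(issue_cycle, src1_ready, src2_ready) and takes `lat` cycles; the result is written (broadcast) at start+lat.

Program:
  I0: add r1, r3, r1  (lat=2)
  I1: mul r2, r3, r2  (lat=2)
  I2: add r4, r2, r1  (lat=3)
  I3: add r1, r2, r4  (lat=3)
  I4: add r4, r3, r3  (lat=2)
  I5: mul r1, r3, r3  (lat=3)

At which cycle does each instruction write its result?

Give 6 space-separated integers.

I0 add r1: issue@1 deps=(None,None) exec_start@1 write@3
I1 mul r2: issue@2 deps=(None,None) exec_start@2 write@4
I2 add r4: issue@3 deps=(1,0) exec_start@4 write@7
I3 add r1: issue@4 deps=(1,2) exec_start@7 write@10
I4 add r4: issue@5 deps=(None,None) exec_start@5 write@7
I5 mul r1: issue@6 deps=(None,None) exec_start@6 write@9

Answer: 3 4 7 10 7 9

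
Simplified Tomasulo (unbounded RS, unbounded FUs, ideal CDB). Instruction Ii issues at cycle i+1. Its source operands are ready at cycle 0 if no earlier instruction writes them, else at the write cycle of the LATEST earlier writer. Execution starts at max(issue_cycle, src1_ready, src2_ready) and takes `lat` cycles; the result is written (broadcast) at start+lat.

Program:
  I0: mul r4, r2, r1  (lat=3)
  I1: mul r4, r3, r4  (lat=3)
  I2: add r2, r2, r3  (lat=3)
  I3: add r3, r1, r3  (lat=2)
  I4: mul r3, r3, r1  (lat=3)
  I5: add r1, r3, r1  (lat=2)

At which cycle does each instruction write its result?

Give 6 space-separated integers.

Answer: 4 7 6 6 9 11

Derivation:
I0 mul r4: issue@1 deps=(None,None) exec_start@1 write@4
I1 mul r4: issue@2 deps=(None,0) exec_start@4 write@7
I2 add r2: issue@3 deps=(None,None) exec_start@3 write@6
I3 add r3: issue@4 deps=(None,None) exec_start@4 write@6
I4 mul r3: issue@5 deps=(3,None) exec_start@6 write@9
I5 add r1: issue@6 deps=(4,None) exec_start@9 write@11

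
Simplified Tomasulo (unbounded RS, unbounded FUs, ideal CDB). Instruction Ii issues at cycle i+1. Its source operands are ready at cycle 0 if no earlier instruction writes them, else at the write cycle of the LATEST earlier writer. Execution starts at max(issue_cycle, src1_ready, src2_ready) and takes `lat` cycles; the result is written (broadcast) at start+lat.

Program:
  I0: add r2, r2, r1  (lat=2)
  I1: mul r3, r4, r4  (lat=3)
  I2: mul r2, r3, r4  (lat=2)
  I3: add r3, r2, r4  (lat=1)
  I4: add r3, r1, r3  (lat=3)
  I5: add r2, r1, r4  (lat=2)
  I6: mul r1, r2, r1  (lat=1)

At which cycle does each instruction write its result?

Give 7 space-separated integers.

Answer: 3 5 7 8 11 8 9

Derivation:
I0 add r2: issue@1 deps=(None,None) exec_start@1 write@3
I1 mul r3: issue@2 deps=(None,None) exec_start@2 write@5
I2 mul r2: issue@3 deps=(1,None) exec_start@5 write@7
I3 add r3: issue@4 deps=(2,None) exec_start@7 write@8
I4 add r3: issue@5 deps=(None,3) exec_start@8 write@11
I5 add r2: issue@6 deps=(None,None) exec_start@6 write@8
I6 mul r1: issue@7 deps=(5,None) exec_start@8 write@9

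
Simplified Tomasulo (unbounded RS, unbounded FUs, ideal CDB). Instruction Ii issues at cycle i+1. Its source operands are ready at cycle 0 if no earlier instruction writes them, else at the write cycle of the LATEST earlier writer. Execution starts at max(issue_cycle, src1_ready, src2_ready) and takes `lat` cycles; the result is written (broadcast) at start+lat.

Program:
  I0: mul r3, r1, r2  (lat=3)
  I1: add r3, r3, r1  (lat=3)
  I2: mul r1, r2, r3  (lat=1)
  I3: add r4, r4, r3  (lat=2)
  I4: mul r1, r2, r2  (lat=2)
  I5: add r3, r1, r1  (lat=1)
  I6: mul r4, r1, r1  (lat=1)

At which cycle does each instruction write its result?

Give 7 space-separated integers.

I0 mul r3: issue@1 deps=(None,None) exec_start@1 write@4
I1 add r3: issue@2 deps=(0,None) exec_start@4 write@7
I2 mul r1: issue@3 deps=(None,1) exec_start@7 write@8
I3 add r4: issue@4 deps=(None,1) exec_start@7 write@9
I4 mul r1: issue@5 deps=(None,None) exec_start@5 write@7
I5 add r3: issue@6 deps=(4,4) exec_start@7 write@8
I6 mul r4: issue@7 deps=(4,4) exec_start@7 write@8

Answer: 4 7 8 9 7 8 8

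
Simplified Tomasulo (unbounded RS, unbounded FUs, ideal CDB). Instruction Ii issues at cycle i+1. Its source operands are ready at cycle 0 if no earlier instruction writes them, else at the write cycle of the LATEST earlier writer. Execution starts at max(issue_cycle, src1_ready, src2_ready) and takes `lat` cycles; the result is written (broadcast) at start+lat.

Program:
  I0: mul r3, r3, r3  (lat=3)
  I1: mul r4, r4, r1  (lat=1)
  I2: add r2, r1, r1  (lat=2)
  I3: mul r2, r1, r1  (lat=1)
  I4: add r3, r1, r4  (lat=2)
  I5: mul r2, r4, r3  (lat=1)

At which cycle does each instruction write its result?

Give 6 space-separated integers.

I0 mul r3: issue@1 deps=(None,None) exec_start@1 write@4
I1 mul r4: issue@2 deps=(None,None) exec_start@2 write@3
I2 add r2: issue@3 deps=(None,None) exec_start@3 write@5
I3 mul r2: issue@4 deps=(None,None) exec_start@4 write@5
I4 add r3: issue@5 deps=(None,1) exec_start@5 write@7
I5 mul r2: issue@6 deps=(1,4) exec_start@7 write@8

Answer: 4 3 5 5 7 8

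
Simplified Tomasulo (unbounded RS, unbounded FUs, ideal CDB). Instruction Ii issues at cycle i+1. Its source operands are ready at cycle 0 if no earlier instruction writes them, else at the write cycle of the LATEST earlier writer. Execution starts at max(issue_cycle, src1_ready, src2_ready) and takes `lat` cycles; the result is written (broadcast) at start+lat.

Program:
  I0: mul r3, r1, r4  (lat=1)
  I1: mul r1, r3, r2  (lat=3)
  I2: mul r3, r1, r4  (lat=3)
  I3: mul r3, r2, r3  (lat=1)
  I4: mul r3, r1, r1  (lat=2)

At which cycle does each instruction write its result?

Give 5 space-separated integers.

Answer: 2 5 8 9 7

Derivation:
I0 mul r3: issue@1 deps=(None,None) exec_start@1 write@2
I1 mul r1: issue@2 deps=(0,None) exec_start@2 write@5
I2 mul r3: issue@3 deps=(1,None) exec_start@5 write@8
I3 mul r3: issue@4 deps=(None,2) exec_start@8 write@9
I4 mul r3: issue@5 deps=(1,1) exec_start@5 write@7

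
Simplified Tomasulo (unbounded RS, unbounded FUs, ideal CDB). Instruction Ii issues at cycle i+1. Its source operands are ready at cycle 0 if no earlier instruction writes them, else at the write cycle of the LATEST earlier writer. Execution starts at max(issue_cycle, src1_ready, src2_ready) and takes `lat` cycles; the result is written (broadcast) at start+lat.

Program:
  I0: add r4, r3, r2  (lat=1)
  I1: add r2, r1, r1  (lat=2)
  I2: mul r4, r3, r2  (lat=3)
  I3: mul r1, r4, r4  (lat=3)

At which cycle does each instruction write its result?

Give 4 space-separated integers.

Answer: 2 4 7 10

Derivation:
I0 add r4: issue@1 deps=(None,None) exec_start@1 write@2
I1 add r2: issue@2 deps=(None,None) exec_start@2 write@4
I2 mul r4: issue@3 deps=(None,1) exec_start@4 write@7
I3 mul r1: issue@4 deps=(2,2) exec_start@7 write@10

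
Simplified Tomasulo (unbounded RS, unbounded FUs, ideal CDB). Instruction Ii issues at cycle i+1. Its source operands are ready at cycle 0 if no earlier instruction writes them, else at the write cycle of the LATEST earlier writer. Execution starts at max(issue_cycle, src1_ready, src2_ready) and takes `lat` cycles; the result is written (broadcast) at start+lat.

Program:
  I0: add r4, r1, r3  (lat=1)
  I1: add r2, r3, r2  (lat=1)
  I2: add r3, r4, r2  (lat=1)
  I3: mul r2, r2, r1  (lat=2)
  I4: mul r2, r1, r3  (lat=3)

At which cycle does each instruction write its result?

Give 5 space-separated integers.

I0 add r4: issue@1 deps=(None,None) exec_start@1 write@2
I1 add r2: issue@2 deps=(None,None) exec_start@2 write@3
I2 add r3: issue@3 deps=(0,1) exec_start@3 write@4
I3 mul r2: issue@4 deps=(1,None) exec_start@4 write@6
I4 mul r2: issue@5 deps=(None,2) exec_start@5 write@8

Answer: 2 3 4 6 8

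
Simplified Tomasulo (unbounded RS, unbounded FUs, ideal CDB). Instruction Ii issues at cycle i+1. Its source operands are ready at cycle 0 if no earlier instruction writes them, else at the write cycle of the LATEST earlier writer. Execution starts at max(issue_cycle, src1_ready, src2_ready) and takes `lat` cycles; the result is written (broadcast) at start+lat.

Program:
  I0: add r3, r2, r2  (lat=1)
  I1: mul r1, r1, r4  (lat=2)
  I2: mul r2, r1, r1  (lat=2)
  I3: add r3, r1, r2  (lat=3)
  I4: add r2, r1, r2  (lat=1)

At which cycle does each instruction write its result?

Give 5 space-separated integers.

Answer: 2 4 6 9 7

Derivation:
I0 add r3: issue@1 deps=(None,None) exec_start@1 write@2
I1 mul r1: issue@2 deps=(None,None) exec_start@2 write@4
I2 mul r2: issue@3 deps=(1,1) exec_start@4 write@6
I3 add r3: issue@4 deps=(1,2) exec_start@6 write@9
I4 add r2: issue@5 deps=(1,2) exec_start@6 write@7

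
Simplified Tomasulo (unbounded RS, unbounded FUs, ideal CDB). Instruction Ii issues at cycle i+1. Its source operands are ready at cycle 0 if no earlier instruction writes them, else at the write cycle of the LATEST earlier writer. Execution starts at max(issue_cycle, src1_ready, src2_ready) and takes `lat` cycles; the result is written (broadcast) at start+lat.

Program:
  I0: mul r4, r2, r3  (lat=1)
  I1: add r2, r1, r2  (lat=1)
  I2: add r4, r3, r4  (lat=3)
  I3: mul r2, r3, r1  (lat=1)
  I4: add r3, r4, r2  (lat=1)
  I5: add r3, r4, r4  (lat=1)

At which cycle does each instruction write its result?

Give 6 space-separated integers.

Answer: 2 3 6 5 7 7

Derivation:
I0 mul r4: issue@1 deps=(None,None) exec_start@1 write@2
I1 add r2: issue@2 deps=(None,None) exec_start@2 write@3
I2 add r4: issue@3 deps=(None,0) exec_start@3 write@6
I3 mul r2: issue@4 deps=(None,None) exec_start@4 write@5
I4 add r3: issue@5 deps=(2,3) exec_start@6 write@7
I5 add r3: issue@6 deps=(2,2) exec_start@6 write@7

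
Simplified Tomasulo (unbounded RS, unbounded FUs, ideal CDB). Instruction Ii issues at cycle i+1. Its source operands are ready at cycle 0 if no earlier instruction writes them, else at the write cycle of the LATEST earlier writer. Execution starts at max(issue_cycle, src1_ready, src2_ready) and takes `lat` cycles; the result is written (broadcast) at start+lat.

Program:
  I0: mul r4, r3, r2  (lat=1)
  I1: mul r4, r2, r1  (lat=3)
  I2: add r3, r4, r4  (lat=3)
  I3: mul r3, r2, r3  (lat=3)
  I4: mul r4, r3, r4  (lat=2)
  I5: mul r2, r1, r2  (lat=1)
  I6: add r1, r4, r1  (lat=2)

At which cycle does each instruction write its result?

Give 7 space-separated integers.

I0 mul r4: issue@1 deps=(None,None) exec_start@1 write@2
I1 mul r4: issue@2 deps=(None,None) exec_start@2 write@5
I2 add r3: issue@3 deps=(1,1) exec_start@5 write@8
I3 mul r3: issue@4 deps=(None,2) exec_start@8 write@11
I4 mul r4: issue@5 deps=(3,1) exec_start@11 write@13
I5 mul r2: issue@6 deps=(None,None) exec_start@6 write@7
I6 add r1: issue@7 deps=(4,None) exec_start@13 write@15

Answer: 2 5 8 11 13 7 15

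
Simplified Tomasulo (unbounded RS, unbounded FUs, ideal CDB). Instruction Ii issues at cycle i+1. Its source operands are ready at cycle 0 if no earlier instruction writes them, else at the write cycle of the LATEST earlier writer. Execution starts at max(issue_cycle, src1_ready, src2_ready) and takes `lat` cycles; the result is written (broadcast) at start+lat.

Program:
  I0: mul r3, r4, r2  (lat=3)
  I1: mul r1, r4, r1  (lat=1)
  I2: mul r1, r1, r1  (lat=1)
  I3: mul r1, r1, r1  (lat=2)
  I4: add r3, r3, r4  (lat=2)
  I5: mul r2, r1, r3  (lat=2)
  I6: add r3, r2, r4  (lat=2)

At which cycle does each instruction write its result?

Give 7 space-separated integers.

I0 mul r3: issue@1 deps=(None,None) exec_start@1 write@4
I1 mul r1: issue@2 deps=(None,None) exec_start@2 write@3
I2 mul r1: issue@3 deps=(1,1) exec_start@3 write@4
I3 mul r1: issue@4 deps=(2,2) exec_start@4 write@6
I4 add r3: issue@5 deps=(0,None) exec_start@5 write@7
I5 mul r2: issue@6 deps=(3,4) exec_start@7 write@9
I6 add r3: issue@7 deps=(5,None) exec_start@9 write@11

Answer: 4 3 4 6 7 9 11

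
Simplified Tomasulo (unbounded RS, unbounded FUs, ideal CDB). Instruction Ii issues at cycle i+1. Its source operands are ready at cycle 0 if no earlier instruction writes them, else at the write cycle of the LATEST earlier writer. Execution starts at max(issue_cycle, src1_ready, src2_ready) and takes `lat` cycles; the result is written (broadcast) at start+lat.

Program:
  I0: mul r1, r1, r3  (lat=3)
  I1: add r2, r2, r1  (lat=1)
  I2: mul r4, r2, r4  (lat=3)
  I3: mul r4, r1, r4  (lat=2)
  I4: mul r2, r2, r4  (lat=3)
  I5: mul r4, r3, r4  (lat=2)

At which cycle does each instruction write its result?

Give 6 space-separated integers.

Answer: 4 5 8 10 13 12

Derivation:
I0 mul r1: issue@1 deps=(None,None) exec_start@1 write@4
I1 add r2: issue@2 deps=(None,0) exec_start@4 write@5
I2 mul r4: issue@3 deps=(1,None) exec_start@5 write@8
I3 mul r4: issue@4 deps=(0,2) exec_start@8 write@10
I4 mul r2: issue@5 deps=(1,3) exec_start@10 write@13
I5 mul r4: issue@6 deps=(None,3) exec_start@10 write@12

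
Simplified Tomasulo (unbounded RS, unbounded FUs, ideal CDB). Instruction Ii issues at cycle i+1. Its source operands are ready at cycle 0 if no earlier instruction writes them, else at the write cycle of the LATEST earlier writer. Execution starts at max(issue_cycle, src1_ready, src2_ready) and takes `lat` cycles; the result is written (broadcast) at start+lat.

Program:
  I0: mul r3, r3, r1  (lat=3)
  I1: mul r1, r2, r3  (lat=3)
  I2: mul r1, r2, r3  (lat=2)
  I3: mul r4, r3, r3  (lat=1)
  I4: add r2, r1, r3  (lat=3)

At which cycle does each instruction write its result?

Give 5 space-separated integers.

I0 mul r3: issue@1 deps=(None,None) exec_start@1 write@4
I1 mul r1: issue@2 deps=(None,0) exec_start@4 write@7
I2 mul r1: issue@3 deps=(None,0) exec_start@4 write@6
I3 mul r4: issue@4 deps=(0,0) exec_start@4 write@5
I4 add r2: issue@5 deps=(2,0) exec_start@6 write@9

Answer: 4 7 6 5 9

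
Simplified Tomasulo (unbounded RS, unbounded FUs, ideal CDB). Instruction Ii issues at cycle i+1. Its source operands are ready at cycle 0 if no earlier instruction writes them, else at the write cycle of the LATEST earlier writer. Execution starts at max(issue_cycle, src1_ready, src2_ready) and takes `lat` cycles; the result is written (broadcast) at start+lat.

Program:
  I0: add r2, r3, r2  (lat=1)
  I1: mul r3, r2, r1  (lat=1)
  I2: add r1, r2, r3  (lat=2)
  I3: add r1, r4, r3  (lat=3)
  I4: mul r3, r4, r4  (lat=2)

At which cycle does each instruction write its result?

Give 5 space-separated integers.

Answer: 2 3 5 7 7

Derivation:
I0 add r2: issue@1 deps=(None,None) exec_start@1 write@2
I1 mul r3: issue@2 deps=(0,None) exec_start@2 write@3
I2 add r1: issue@3 deps=(0,1) exec_start@3 write@5
I3 add r1: issue@4 deps=(None,1) exec_start@4 write@7
I4 mul r3: issue@5 deps=(None,None) exec_start@5 write@7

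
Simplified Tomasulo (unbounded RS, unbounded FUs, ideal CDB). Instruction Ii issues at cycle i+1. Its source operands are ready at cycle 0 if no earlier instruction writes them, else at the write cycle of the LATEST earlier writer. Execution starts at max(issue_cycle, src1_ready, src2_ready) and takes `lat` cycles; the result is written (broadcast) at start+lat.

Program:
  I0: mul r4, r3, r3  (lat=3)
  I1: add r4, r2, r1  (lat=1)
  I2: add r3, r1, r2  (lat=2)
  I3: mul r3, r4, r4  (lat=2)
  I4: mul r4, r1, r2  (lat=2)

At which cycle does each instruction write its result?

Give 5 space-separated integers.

I0 mul r4: issue@1 deps=(None,None) exec_start@1 write@4
I1 add r4: issue@2 deps=(None,None) exec_start@2 write@3
I2 add r3: issue@3 deps=(None,None) exec_start@3 write@5
I3 mul r3: issue@4 deps=(1,1) exec_start@4 write@6
I4 mul r4: issue@5 deps=(None,None) exec_start@5 write@7

Answer: 4 3 5 6 7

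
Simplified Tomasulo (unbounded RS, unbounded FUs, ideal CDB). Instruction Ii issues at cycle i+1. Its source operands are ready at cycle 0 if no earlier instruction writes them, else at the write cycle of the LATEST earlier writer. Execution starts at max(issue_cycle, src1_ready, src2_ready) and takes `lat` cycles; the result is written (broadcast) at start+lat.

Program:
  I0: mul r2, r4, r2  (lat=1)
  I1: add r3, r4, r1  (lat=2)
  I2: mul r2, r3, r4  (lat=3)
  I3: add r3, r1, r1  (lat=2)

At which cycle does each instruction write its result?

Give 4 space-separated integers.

I0 mul r2: issue@1 deps=(None,None) exec_start@1 write@2
I1 add r3: issue@2 deps=(None,None) exec_start@2 write@4
I2 mul r2: issue@3 deps=(1,None) exec_start@4 write@7
I3 add r3: issue@4 deps=(None,None) exec_start@4 write@6

Answer: 2 4 7 6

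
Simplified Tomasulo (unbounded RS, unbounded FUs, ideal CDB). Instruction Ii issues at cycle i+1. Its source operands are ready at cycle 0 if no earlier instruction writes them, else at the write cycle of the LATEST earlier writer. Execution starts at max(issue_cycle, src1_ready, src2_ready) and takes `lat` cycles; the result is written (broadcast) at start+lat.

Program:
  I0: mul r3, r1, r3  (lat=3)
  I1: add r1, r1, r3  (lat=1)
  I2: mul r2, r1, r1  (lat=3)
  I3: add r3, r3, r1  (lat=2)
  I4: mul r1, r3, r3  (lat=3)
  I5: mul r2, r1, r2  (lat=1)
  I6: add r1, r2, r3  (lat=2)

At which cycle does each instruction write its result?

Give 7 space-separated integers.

I0 mul r3: issue@1 deps=(None,None) exec_start@1 write@4
I1 add r1: issue@2 deps=(None,0) exec_start@4 write@5
I2 mul r2: issue@3 deps=(1,1) exec_start@5 write@8
I3 add r3: issue@4 deps=(0,1) exec_start@5 write@7
I4 mul r1: issue@5 deps=(3,3) exec_start@7 write@10
I5 mul r2: issue@6 deps=(4,2) exec_start@10 write@11
I6 add r1: issue@7 deps=(5,3) exec_start@11 write@13

Answer: 4 5 8 7 10 11 13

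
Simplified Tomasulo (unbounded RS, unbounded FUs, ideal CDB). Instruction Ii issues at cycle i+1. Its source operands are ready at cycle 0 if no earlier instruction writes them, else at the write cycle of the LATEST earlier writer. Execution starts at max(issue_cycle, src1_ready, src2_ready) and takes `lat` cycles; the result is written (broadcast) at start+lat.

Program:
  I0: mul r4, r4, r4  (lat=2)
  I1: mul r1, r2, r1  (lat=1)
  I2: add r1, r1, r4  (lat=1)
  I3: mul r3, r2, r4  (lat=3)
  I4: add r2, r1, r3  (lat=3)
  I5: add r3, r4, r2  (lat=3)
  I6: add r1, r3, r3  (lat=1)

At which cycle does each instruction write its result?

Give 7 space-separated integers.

I0 mul r4: issue@1 deps=(None,None) exec_start@1 write@3
I1 mul r1: issue@2 deps=(None,None) exec_start@2 write@3
I2 add r1: issue@3 deps=(1,0) exec_start@3 write@4
I3 mul r3: issue@4 deps=(None,0) exec_start@4 write@7
I4 add r2: issue@5 deps=(2,3) exec_start@7 write@10
I5 add r3: issue@6 deps=(0,4) exec_start@10 write@13
I6 add r1: issue@7 deps=(5,5) exec_start@13 write@14

Answer: 3 3 4 7 10 13 14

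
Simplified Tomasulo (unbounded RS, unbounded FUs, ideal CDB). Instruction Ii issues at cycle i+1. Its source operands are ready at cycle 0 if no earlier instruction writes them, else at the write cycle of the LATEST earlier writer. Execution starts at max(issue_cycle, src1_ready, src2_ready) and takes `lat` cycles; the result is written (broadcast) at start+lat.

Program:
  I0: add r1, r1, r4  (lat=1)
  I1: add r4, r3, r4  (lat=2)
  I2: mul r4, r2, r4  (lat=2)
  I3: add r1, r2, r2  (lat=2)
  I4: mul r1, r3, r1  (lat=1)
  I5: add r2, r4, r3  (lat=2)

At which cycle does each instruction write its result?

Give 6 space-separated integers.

I0 add r1: issue@1 deps=(None,None) exec_start@1 write@2
I1 add r4: issue@2 deps=(None,None) exec_start@2 write@4
I2 mul r4: issue@3 deps=(None,1) exec_start@4 write@6
I3 add r1: issue@4 deps=(None,None) exec_start@4 write@6
I4 mul r1: issue@5 deps=(None,3) exec_start@6 write@7
I5 add r2: issue@6 deps=(2,None) exec_start@6 write@8

Answer: 2 4 6 6 7 8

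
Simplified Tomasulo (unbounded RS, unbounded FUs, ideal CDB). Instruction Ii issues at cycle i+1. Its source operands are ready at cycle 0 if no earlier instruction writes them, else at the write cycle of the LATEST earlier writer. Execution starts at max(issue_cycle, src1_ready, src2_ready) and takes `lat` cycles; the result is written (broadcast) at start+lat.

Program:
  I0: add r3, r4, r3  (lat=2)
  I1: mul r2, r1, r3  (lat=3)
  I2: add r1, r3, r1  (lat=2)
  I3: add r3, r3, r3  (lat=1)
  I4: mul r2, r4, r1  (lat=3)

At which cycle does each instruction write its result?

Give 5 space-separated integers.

I0 add r3: issue@1 deps=(None,None) exec_start@1 write@3
I1 mul r2: issue@2 deps=(None,0) exec_start@3 write@6
I2 add r1: issue@3 deps=(0,None) exec_start@3 write@5
I3 add r3: issue@4 deps=(0,0) exec_start@4 write@5
I4 mul r2: issue@5 deps=(None,2) exec_start@5 write@8

Answer: 3 6 5 5 8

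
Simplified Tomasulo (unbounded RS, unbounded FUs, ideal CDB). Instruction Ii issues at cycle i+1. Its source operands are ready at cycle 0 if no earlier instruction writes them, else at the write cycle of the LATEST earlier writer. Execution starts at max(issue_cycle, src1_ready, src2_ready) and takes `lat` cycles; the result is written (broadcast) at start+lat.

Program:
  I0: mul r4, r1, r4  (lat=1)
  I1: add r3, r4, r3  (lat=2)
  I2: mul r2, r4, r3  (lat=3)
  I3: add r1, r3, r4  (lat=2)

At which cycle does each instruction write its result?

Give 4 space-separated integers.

Answer: 2 4 7 6

Derivation:
I0 mul r4: issue@1 deps=(None,None) exec_start@1 write@2
I1 add r3: issue@2 deps=(0,None) exec_start@2 write@4
I2 mul r2: issue@3 deps=(0,1) exec_start@4 write@7
I3 add r1: issue@4 deps=(1,0) exec_start@4 write@6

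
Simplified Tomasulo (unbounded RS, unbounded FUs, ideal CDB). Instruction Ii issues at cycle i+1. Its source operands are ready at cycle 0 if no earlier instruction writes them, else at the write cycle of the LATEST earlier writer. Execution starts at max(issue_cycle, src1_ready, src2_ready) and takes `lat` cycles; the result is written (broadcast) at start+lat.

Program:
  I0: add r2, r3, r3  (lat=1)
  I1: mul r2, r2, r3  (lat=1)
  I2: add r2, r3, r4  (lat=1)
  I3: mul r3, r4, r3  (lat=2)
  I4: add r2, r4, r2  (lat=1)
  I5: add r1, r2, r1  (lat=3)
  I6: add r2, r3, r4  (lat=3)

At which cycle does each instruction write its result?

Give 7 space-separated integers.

I0 add r2: issue@1 deps=(None,None) exec_start@1 write@2
I1 mul r2: issue@2 deps=(0,None) exec_start@2 write@3
I2 add r2: issue@3 deps=(None,None) exec_start@3 write@4
I3 mul r3: issue@4 deps=(None,None) exec_start@4 write@6
I4 add r2: issue@5 deps=(None,2) exec_start@5 write@6
I5 add r1: issue@6 deps=(4,None) exec_start@6 write@9
I6 add r2: issue@7 deps=(3,None) exec_start@7 write@10

Answer: 2 3 4 6 6 9 10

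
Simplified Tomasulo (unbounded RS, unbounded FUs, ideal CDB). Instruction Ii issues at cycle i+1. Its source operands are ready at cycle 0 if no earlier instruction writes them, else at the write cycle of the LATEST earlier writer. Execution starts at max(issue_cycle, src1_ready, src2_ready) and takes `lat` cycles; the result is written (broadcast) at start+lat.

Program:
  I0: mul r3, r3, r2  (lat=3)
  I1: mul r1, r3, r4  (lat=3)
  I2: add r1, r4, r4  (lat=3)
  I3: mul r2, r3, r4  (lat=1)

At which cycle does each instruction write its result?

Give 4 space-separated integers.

I0 mul r3: issue@1 deps=(None,None) exec_start@1 write@4
I1 mul r1: issue@2 deps=(0,None) exec_start@4 write@7
I2 add r1: issue@3 deps=(None,None) exec_start@3 write@6
I3 mul r2: issue@4 deps=(0,None) exec_start@4 write@5

Answer: 4 7 6 5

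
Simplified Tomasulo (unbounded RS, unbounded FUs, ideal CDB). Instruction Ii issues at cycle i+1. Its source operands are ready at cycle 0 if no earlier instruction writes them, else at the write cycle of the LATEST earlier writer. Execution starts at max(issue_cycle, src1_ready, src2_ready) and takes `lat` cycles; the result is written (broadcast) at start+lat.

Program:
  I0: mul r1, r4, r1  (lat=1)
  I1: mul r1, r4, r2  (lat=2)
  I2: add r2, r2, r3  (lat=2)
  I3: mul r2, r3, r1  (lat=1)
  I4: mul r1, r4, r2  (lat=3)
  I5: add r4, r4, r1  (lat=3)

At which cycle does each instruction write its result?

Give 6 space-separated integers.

I0 mul r1: issue@1 deps=(None,None) exec_start@1 write@2
I1 mul r1: issue@2 deps=(None,None) exec_start@2 write@4
I2 add r2: issue@3 deps=(None,None) exec_start@3 write@5
I3 mul r2: issue@4 deps=(None,1) exec_start@4 write@5
I4 mul r1: issue@5 deps=(None,3) exec_start@5 write@8
I5 add r4: issue@6 deps=(None,4) exec_start@8 write@11

Answer: 2 4 5 5 8 11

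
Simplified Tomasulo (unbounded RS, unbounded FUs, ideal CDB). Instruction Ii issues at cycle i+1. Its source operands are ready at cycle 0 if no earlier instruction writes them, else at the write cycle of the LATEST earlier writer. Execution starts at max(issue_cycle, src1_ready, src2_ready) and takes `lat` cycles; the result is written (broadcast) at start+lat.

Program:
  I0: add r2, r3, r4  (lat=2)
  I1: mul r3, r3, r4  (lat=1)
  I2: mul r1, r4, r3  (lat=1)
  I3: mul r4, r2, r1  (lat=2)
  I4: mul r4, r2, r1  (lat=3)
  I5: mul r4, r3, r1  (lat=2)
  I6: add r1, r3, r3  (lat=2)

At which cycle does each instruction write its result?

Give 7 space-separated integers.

I0 add r2: issue@1 deps=(None,None) exec_start@1 write@3
I1 mul r3: issue@2 deps=(None,None) exec_start@2 write@3
I2 mul r1: issue@3 deps=(None,1) exec_start@3 write@4
I3 mul r4: issue@4 deps=(0,2) exec_start@4 write@6
I4 mul r4: issue@5 deps=(0,2) exec_start@5 write@8
I5 mul r4: issue@6 deps=(1,2) exec_start@6 write@8
I6 add r1: issue@7 deps=(1,1) exec_start@7 write@9

Answer: 3 3 4 6 8 8 9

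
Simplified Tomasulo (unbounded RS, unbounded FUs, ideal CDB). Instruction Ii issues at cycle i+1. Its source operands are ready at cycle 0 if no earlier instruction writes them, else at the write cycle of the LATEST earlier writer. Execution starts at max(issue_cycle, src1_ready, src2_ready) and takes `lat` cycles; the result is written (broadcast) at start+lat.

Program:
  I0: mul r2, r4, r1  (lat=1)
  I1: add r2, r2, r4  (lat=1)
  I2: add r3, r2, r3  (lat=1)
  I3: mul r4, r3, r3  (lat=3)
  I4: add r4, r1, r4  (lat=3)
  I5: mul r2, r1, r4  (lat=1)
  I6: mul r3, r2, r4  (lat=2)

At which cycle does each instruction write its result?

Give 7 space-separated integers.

Answer: 2 3 4 7 10 11 13

Derivation:
I0 mul r2: issue@1 deps=(None,None) exec_start@1 write@2
I1 add r2: issue@2 deps=(0,None) exec_start@2 write@3
I2 add r3: issue@3 deps=(1,None) exec_start@3 write@4
I3 mul r4: issue@4 deps=(2,2) exec_start@4 write@7
I4 add r4: issue@5 deps=(None,3) exec_start@7 write@10
I5 mul r2: issue@6 deps=(None,4) exec_start@10 write@11
I6 mul r3: issue@7 deps=(5,4) exec_start@11 write@13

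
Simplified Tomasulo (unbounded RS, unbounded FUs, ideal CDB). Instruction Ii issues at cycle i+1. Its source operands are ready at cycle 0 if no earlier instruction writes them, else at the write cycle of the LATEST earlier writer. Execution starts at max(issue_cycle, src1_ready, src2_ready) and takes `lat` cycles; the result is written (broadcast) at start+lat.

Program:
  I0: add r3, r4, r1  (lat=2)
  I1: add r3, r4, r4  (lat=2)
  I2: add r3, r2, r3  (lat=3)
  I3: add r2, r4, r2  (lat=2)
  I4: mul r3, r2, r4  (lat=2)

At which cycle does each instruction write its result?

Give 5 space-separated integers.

Answer: 3 4 7 6 8

Derivation:
I0 add r3: issue@1 deps=(None,None) exec_start@1 write@3
I1 add r3: issue@2 deps=(None,None) exec_start@2 write@4
I2 add r3: issue@3 deps=(None,1) exec_start@4 write@7
I3 add r2: issue@4 deps=(None,None) exec_start@4 write@6
I4 mul r3: issue@5 deps=(3,None) exec_start@6 write@8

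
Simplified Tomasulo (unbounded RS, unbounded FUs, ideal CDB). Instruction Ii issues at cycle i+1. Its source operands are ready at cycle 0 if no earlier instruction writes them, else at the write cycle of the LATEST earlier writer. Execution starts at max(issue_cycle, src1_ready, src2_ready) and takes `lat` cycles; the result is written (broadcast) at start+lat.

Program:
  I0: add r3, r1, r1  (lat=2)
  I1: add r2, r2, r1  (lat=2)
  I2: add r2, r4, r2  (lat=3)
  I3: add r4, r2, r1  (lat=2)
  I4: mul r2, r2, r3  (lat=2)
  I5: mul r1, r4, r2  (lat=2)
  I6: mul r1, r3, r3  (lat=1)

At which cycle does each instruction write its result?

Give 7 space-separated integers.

Answer: 3 4 7 9 9 11 8

Derivation:
I0 add r3: issue@1 deps=(None,None) exec_start@1 write@3
I1 add r2: issue@2 deps=(None,None) exec_start@2 write@4
I2 add r2: issue@3 deps=(None,1) exec_start@4 write@7
I3 add r4: issue@4 deps=(2,None) exec_start@7 write@9
I4 mul r2: issue@5 deps=(2,0) exec_start@7 write@9
I5 mul r1: issue@6 deps=(3,4) exec_start@9 write@11
I6 mul r1: issue@7 deps=(0,0) exec_start@7 write@8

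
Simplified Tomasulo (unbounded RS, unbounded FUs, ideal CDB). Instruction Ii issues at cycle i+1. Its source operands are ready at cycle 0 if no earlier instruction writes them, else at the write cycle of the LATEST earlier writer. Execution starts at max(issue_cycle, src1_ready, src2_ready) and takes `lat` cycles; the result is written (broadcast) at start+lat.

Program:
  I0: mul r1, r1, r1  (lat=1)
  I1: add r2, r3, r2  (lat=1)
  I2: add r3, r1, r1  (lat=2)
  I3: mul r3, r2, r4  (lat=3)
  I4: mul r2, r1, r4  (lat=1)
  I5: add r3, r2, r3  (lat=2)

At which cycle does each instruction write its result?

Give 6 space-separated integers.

Answer: 2 3 5 7 6 9

Derivation:
I0 mul r1: issue@1 deps=(None,None) exec_start@1 write@2
I1 add r2: issue@2 deps=(None,None) exec_start@2 write@3
I2 add r3: issue@3 deps=(0,0) exec_start@3 write@5
I3 mul r3: issue@4 deps=(1,None) exec_start@4 write@7
I4 mul r2: issue@5 deps=(0,None) exec_start@5 write@6
I5 add r3: issue@6 deps=(4,3) exec_start@7 write@9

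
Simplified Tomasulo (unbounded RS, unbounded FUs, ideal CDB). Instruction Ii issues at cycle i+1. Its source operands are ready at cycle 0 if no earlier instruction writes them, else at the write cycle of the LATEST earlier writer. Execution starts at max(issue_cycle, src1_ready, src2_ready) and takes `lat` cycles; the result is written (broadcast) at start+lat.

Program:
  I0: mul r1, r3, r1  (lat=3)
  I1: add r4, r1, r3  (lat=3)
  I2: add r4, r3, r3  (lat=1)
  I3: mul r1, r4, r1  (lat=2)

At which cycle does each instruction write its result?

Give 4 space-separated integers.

Answer: 4 7 4 6

Derivation:
I0 mul r1: issue@1 deps=(None,None) exec_start@1 write@4
I1 add r4: issue@2 deps=(0,None) exec_start@4 write@7
I2 add r4: issue@3 deps=(None,None) exec_start@3 write@4
I3 mul r1: issue@4 deps=(2,0) exec_start@4 write@6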